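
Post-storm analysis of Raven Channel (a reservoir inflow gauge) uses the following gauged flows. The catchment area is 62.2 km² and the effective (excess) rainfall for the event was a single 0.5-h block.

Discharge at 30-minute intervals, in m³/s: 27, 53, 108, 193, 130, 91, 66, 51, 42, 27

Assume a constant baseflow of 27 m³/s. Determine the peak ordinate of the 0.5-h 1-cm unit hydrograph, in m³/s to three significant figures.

Direct runoff: 0.0, 26.0, 81.0, 166.0, 103.0, 64.0, 39.0, 24.0, 15.0, 0.0 m³/s; ΣQ_DR = 518.0 m³/s, peak = 166.0 m³/s.
Runoff depth d = ΣQ_DR·Δt / A = 518.0 × 1800 / (62.2 km²) = 14.99 mm.
The 1-cm UH is the DRH scaled by (10 mm)/d, so U_p = 166.0 × 10/14.99 = 111 m³/s.

U_p ≈ 111 m³/s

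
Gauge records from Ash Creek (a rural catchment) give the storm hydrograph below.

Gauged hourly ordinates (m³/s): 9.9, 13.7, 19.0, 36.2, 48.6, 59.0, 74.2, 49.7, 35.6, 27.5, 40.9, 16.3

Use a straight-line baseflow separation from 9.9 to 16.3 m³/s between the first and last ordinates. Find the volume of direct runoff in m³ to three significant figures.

Direct-runoff ordinates (Q − Q_b): 0.00, 3.22, 7.94, 24.55, 36.37, 46.19, 60.81, 35.73, 21.05, 12.36, 25.18, 0.00 m³/s.
ΣQ_DR = 273.4 m³/s.
With Δt = 1 h = 3600 s, V = ΣQ_DR · Δt = 273.4 × 3600 = 9.84 × 10^5 m³.

V ≈ 9.84 × 10^5 m³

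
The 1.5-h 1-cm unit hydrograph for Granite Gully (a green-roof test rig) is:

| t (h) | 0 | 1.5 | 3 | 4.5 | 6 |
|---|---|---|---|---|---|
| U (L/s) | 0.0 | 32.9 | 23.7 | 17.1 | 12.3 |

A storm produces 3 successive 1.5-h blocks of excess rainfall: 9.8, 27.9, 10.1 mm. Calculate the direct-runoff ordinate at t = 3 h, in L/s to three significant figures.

By discrete convolution, Q_j = Σ (P_i / 10 mm) · U_{j−i}.
At t = 3 h (j=2): Q = (9.8/10)·23.7 + (27.9/10)·32.9 + (10.1/10)·0.0 = 115 L/s.

Q ≈ 115 L/s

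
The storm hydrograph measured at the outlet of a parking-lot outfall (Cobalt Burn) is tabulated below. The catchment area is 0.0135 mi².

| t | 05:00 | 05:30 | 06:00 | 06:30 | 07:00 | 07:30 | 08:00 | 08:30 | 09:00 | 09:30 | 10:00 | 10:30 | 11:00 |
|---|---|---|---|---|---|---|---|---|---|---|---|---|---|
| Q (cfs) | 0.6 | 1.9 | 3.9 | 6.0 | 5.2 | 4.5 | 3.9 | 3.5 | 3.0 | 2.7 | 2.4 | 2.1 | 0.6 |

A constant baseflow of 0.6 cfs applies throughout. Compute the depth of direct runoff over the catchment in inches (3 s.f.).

Direct runoff: 0.0, 1.3, 3.3, 5.4, 4.6, 3.9, 3.3, 2.9, 2.4, 2.1, 1.8, 1.5, 0.0 cfs; ΣQ_DR = 32.50 cfs.
V = ΣQ_DR · Δt = 32.50 × 1800 s = 58500 ft³.
Over A = 0.0135 mi², depth = V / A = 1.87 in.

d ≈ 1.87 in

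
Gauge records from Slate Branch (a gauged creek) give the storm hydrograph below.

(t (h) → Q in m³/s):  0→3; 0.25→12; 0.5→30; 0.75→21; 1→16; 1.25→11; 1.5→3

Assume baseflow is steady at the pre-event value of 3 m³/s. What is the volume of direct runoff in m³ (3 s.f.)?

Direct-runoff ordinates (Q − Q_b): 0.0, 9.0, 27.0, 18.0, 13.0, 8.0, 0.0 m³/s.
ΣQ_DR = 75.00 m³/s.
With Δt = 0.25 h = 900 s, V = ΣQ_DR · Δt = 75.00 × 900 = 67500 m³.

V ≈ 67500 m³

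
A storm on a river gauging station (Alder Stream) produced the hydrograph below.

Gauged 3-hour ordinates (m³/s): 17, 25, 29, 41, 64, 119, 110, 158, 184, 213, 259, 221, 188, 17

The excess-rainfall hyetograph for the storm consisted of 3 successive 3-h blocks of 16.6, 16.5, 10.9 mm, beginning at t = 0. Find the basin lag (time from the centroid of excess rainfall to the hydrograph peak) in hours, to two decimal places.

t_L ≈ 25.89 h

Centroid of excess rainfall: t_c = Σ P_i·t̄_i / ΣP_i = 4.1114 h (block centres at 1.5, 4.5, 7.5 h).
Hydrograph peak occurs at t = 30 h, so basin lag t_L = 30 − 4.1114 = 25.89 h.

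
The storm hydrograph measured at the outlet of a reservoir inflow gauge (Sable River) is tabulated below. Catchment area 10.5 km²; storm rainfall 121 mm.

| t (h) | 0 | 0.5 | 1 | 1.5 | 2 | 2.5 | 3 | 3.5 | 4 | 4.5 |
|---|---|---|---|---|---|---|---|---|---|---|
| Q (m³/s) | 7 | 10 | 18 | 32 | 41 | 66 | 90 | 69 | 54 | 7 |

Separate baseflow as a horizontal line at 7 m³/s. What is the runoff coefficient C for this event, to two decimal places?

C ≈ 0.46

ΣQ_DR = 324.0 m³/s; V = ΣQ_DR·Δt = 5.832 × 10^5 m³.
Runoff depth d = V / A = 55.54 mm.
C = d / P = 55.54 / 121 = 0.46.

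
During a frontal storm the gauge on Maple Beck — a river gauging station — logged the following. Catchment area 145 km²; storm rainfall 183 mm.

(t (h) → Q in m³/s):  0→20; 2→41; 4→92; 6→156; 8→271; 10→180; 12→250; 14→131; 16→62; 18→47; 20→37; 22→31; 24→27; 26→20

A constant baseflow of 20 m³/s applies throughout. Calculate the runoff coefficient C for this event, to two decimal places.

C ≈ 0.29

ΣQ_DR = 1085 m³/s; V = ΣQ_DR·Δt = 7.812 × 10^6 m³.
Runoff depth d = V / A = 53.88 mm.
C = d / P = 53.88 / 183 = 0.29.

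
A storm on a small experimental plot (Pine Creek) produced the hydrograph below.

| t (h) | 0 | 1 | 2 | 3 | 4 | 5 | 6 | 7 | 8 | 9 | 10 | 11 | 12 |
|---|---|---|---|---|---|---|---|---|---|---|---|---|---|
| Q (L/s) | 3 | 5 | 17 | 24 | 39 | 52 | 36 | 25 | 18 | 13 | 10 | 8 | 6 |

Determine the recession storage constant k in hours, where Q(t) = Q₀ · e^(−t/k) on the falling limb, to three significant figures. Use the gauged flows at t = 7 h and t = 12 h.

On the falling limb, Q drops from 25 to 6 L/s between t = 7 h and t = 12 h (Δt = 5 h).
k = −Δt / ln(Q₂/Q₁) = −5 / ln(6/25) = 3.50 h.

k ≈ 3.50 h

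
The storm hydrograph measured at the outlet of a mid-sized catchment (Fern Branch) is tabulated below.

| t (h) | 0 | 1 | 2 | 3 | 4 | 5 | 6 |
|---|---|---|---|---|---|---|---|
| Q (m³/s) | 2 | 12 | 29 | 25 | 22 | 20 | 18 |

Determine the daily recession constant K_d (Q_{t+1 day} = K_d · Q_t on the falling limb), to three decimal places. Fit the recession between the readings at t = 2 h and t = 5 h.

Between t = 2 h and t = 5 h the flow falls from 29 to 20 m³/s over 3×1 h = 3 h.
Per-interval ratio K = (20/29)^(1/3) = 0.8835; K_d = K^(24/1) = 0.051.

K_d ≈ 0.051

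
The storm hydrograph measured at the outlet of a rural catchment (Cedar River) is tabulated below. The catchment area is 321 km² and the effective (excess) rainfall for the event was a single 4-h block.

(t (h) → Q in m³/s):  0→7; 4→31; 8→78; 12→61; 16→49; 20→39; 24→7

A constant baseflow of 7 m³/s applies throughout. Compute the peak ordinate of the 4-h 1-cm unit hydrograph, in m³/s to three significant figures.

Direct runoff: 0.0, 24.0, 71.0, 54.0, 42.0, 32.0, 0.0 m³/s; ΣQ_DR = 223.0 m³/s, peak = 71.0 m³/s.
Runoff depth d = ΣQ_DR·Δt / A = 223.0 × 14400 / (321 km²) = 10.00 mm.
The 1-cm UH is the DRH scaled by (10 mm)/d, so U_p = 71.0 × 10/10.00 = 71.0 m³/s.

U_p ≈ 71.0 m³/s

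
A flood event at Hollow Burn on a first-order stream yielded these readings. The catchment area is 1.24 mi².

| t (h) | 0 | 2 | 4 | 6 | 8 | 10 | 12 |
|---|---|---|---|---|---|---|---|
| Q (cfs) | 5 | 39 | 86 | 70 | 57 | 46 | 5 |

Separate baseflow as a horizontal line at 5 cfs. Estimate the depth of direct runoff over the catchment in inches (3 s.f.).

d ≈ 0.682 in

Direct runoff: 0.0, 34.0, 81.0, 65.0, 52.0, 41.0, 0.0 cfs; ΣQ_DR = 273.0 cfs.
V = ΣQ_DR · Δt = 273.0 × 7200 s = 1.966 × 10^6 ft³.
Over A = 1.24 mi², depth = V / A = 0.682 in.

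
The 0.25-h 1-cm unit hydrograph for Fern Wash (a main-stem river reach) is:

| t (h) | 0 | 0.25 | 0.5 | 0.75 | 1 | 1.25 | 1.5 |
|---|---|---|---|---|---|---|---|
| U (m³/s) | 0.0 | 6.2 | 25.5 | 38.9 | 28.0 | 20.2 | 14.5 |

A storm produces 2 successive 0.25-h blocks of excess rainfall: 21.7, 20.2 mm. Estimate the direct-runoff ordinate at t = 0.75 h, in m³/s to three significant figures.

By discrete convolution, Q_j = Σ (P_i / 10 mm) · U_{j−i}.
At t = 0.75 h (j=3): Q = (21.7/10)·38.9 + (20.2/10)·25.5 = 136 m³/s.

Q ≈ 136 m³/s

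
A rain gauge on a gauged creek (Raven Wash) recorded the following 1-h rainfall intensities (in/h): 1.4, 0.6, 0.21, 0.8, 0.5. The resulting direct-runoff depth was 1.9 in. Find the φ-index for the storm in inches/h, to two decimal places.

Only the 4 blocks with intensity above φ contribute runoff: 1.4, 0.6, 0.8, 0.5 in/h.
Σ(I−φ)·Δt = d  ⇒  (1.4+0.6+0.8+0.5 − 4φ)·1 = 1.9
φ = (3.300 − 1.9/1) / 4 = 0.35 in/h.

φ ≈ 0.35 in/h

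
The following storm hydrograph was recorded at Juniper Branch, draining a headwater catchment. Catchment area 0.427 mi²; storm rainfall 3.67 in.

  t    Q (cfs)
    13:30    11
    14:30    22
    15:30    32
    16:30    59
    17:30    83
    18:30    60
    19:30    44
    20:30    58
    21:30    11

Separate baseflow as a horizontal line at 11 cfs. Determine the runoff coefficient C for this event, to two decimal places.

ΣQ_DR = 281.0 cfs; V = ΣQ_DR·Δt = 1.012 × 10^6 ft³.
Runoff depth d = V / A = 1.020 in.
C = d / P = 1.020 / 3.67 = 0.28.

C ≈ 0.28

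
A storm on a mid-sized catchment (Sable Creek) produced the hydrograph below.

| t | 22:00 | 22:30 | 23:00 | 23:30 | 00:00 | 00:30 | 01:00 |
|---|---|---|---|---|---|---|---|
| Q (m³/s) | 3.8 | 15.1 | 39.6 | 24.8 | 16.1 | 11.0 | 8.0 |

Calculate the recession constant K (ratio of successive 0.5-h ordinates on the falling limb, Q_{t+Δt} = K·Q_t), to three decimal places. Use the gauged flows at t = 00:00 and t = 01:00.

Using the recession-limb readings at t = 00:00 and t = 01:00: Q falls from 16.1 to 8.0 m³/s over 2 intervals.
K = (Q₂/Q₁)^(1/2) = (8.0/16.1)^(1/2) = 0.705.

K ≈ 0.705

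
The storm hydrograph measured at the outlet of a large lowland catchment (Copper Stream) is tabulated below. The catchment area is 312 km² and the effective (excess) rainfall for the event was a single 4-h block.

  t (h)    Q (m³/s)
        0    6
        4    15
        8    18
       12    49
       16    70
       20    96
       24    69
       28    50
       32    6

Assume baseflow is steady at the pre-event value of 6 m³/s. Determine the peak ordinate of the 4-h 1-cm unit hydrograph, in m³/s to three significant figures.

Direct runoff: 0.0, 9.0, 12.0, 43.0, 64.0, 90.0, 63.0, 44.0, 0.0 m³/s; ΣQ_DR = 325.0 m³/s, peak = 90.0 m³/s.
Runoff depth d = ΣQ_DR·Δt / A = 325.0 × 14400 / (312 km²) = 15.00 mm.
The 1-cm UH is the DRH scaled by (10 mm)/d, so U_p = 90.0 × 10/15.00 = 60.0 m³/s.

U_p ≈ 60.0 m³/s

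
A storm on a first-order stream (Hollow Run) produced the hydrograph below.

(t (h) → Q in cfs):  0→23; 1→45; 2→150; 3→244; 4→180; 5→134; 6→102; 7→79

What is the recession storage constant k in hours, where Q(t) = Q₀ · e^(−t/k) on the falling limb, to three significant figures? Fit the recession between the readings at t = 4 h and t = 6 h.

On the falling limb, Q drops from 180 to 102 cfs between t = 4 h and t = 6 h (Δt = 2 h).
k = −Δt / ln(Q₂/Q₁) = −2 / ln(102/180) = 3.52 h.

k ≈ 3.52 h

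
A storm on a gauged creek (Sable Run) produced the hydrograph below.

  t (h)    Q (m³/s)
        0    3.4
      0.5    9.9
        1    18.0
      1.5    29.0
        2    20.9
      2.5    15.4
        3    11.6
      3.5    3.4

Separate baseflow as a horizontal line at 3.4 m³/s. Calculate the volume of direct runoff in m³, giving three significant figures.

V ≈ 1.52 × 10^5 m³

Direct-runoff ordinates (Q − Q_b): 0.0, 6.5, 14.6, 25.6, 17.5, 12.0, 8.2, 0.0 m³/s.
ΣQ_DR = 84.40 m³/s.
With Δt = 0.5 h = 1800 s, V = ΣQ_DR · Δt = 84.40 × 1800 = 1.52 × 10^5 m³.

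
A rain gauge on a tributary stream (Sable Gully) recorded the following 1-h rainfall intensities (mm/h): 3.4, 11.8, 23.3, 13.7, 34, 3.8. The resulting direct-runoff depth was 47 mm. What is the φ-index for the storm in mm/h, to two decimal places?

φ ≈ 8.95 mm/h

Only the 4 blocks with intensity above φ contribute runoff: 11.8, 23.3, 13.7, 34 mm/h.
Σ(I−φ)·Δt = d  ⇒  (11.8+23.3+13.7+34 − 4φ)·1 = 47
φ = (82.80 − 47/1) / 4 = 8.95 mm/h.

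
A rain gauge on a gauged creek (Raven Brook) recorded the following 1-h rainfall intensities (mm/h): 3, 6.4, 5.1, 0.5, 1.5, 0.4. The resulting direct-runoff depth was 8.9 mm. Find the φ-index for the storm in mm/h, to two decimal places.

φ ≈ 1.87 mm/h

Only the 3 blocks with intensity above φ contribute runoff: 3, 6.4, 5.1 mm/h.
Σ(I−φ)·Δt = d  ⇒  (3+6.4+5.1 − 3φ)·1 = 8.9
φ = (14.50 − 8.9/1) / 3 = 1.87 mm/h.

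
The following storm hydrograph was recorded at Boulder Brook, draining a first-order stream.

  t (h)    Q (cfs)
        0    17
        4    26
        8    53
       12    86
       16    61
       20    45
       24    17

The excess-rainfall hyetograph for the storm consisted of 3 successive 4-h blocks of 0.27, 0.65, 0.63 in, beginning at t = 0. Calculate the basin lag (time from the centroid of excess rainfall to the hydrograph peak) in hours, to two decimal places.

t_L ≈ 5.07 h

Centroid of excess rainfall: t_c = Σ P_i·t̄_i / ΣP_i = 6.9290 h (block centres at 2, 6, 10 h).
Hydrograph peak occurs at t = 12 h, so basin lag t_L = 12 − 6.9290 = 5.07 h.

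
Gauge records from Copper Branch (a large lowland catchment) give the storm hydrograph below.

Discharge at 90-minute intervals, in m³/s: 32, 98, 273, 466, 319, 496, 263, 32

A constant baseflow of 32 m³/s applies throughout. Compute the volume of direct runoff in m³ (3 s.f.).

Direct-runoff ordinates (Q − Q_b): 0.0, 66.0, 241.0, 434.0, 287.0, 464.0, 231.0, 0.0 m³/s.
ΣQ_DR = 1723 m³/s.
With Δt = 1.5 h = 5400 s, V = ΣQ_DR · Δt = 1723 × 5400 = 9.30 × 10^6 m³.

V ≈ 9.30 × 10^6 m³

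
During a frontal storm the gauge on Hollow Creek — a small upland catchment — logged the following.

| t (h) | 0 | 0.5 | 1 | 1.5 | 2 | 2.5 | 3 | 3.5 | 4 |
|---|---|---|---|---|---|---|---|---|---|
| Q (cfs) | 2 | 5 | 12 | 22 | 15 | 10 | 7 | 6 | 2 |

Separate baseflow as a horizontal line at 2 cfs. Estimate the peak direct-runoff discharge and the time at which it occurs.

Q_p = 20.0 cfs at t = 1.5 h

Subtracting baseflow gives direct-runoff ordinates: 0.0, 3.0, 10.0, 20.0, 13.0, 8.0, 5.0, 4.0, 0.0 cfs.
The maximum is 20.0 cfs, occurring at the reading for t = 1.5 h.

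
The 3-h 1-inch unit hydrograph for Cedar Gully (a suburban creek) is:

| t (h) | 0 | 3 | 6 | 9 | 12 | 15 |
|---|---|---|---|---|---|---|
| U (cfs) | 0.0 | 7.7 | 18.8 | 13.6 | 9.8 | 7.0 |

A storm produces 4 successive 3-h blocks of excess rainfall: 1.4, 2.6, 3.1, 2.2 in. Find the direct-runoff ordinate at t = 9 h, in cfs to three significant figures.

Q ≈ 91.8 cfs

By discrete convolution, Q_j = Σ (P_i / 1 in) · U_{j−i}.
At t = 9 h (j=3): Q = (1.4/1)·13.6 + (2.6/1)·18.8 + (3.1/1)·7.7 + (2.2/1)·0.0 = 91.8 cfs.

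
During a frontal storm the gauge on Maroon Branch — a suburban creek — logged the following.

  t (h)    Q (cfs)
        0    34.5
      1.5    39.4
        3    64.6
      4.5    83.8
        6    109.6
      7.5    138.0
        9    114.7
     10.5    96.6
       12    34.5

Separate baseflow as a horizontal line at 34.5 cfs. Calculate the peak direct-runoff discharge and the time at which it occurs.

Q_p = 103.5 cfs at t = 7.5 h

Subtracting baseflow gives direct-runoff ordinates: 0.0, 4.9, 30.1, 49.3, 75.1, 103.5, 80.2, 62.1, 0.0 cfs.
The maximum is 103.5 cfs, occurring at the reading for t = 7.5 h.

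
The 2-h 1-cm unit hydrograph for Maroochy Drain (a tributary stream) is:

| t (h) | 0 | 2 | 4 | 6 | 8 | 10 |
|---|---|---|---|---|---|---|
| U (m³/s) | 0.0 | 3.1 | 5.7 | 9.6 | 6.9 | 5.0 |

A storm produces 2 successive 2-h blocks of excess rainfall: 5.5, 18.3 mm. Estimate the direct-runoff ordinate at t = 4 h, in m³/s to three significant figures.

Q ≈ 8.81 m³/s

By discrete convolution, Q_j = Σ (P_i / 10 mm) · U_{j−i}.
At t = 4 h (j=2): Q = (5.5/10)·5.7 + (18.3/10)·3.1 = 8.81 m³/s.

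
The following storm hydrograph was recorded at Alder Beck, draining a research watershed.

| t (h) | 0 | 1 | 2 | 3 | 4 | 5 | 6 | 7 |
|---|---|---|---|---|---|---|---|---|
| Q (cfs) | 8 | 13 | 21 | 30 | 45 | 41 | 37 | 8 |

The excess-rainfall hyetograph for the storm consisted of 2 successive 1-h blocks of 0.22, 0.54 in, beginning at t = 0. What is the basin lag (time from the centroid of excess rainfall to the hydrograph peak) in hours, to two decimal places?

Centroid of excess rainfall: t_c = Σ P_i·t̄_i / ΣP_i = 1.2105 h (block centres at 0.5, 1.5 h).
Hydrograph peak occurs at t = 4 h, so basin lag t_L = 4 − 1.2105 = 2.79 h.

t_L ≈ 2.79 h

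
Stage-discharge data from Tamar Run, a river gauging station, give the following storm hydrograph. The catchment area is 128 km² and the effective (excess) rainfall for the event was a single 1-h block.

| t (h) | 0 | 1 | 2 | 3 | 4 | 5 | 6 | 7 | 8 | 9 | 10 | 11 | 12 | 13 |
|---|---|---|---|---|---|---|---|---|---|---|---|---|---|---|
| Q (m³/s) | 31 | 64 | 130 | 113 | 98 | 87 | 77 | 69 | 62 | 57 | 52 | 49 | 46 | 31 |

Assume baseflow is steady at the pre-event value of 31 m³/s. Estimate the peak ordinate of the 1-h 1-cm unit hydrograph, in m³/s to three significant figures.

Direct runoff: 0.0, 33.0, 99.0, 82.0, 67.0, 56.0, 46.0, 38.0, 31.0, 26.0, 21.0, 18.0, 15.0, 0.0 m³/s; ΣQ_DR = 532.0 m³/s, peak = 99.0 m³/s.
Runoff depth d = ΣQ_DR·Δt / A = 532.0 × 3600 / (128 km²) = 14.96 mm.
The 1-cm UH is the DRH scaled by (10 mm)/d, so U_p = 99.0 × 10/14.96 = 66.2 m³/s.

U_p ≈ 66.2 m³/s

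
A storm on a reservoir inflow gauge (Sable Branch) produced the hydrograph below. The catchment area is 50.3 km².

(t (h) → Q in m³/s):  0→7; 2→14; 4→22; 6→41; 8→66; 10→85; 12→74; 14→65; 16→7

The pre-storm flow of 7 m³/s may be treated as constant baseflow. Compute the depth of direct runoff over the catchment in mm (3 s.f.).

d ≈ 45.5 mm

Direct runoff: 0.0, 7.0, 15.0, 34.0, 59.0, 78.0, 67.0, 58.0, 0.0 m³/s; ΣQ_DR = 318.0 m³/s.
V = ΣQ_DR · Δt = 318.0 × 7200 s = 2.290 × 10^6 m³.
Over A = 50.3 km², depth = V / A = 45.5 mm.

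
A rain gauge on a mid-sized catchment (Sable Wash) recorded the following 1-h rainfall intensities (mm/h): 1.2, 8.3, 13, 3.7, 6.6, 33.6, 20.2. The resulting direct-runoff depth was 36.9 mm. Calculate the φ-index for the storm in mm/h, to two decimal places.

φ ≈ 9.97 mm/h

Only the 3 blocks with intensity above φ contribute runoff: 13, 33.6, 20.2 mm/h.
Σ(I−φ)·Δt = d  ⇒  (13+33.6+20.2 − 3φ)·1 = 36.9
φ = (66.80 − 36.9/1) / 3 = 9.97 mm/h.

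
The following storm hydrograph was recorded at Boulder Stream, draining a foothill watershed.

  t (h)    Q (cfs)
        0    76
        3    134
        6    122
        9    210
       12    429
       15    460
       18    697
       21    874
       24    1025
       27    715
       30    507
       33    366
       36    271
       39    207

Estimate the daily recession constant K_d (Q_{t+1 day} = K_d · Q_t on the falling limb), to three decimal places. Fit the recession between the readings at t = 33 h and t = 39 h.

Between t = 33 h and t = 39 h the flow falls from 366 to 207 cfs over 2×3 h = 6 h.
Per-interval ratio K = (207/366)^(1/2) = 0.7520; K_d = K^(24/3) = 0.102.

K_d ≈ 0.102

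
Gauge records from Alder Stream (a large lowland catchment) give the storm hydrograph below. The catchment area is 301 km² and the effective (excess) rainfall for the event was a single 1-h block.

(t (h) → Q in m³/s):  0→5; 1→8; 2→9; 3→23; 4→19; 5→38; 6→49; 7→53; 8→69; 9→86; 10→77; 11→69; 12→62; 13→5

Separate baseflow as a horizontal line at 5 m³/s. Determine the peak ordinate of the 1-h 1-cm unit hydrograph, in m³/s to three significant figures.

Direct runoff: 0.0, 3.0, 4.0, 18.0, 14.0, 33.0, 44.0, 48.0, 64.0, 81.0, 72.0, 64.0, 57.0, 0.0 m³/s; ΣQ_DR = 502.0 m³/s, peak = 81.0 m³/s.
Runoff depth d = ΣQ_DR·Δt / A = 502.0 × 3600 / (301 km²) = 6.004 mm.
The 1-cm UH is the DRH scaled by (10 mm)/d, so U_p = 81.0 × 10/6.004 = 135 m³/s.

U_p ≈ 135 m³/s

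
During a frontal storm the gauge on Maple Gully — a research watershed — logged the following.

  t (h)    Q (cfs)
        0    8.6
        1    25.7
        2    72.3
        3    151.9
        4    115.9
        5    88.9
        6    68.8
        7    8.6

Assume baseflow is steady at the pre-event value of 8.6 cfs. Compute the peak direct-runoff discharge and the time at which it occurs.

Subtracting baseflow gives direct-runoff ordinates: 0.0, 17.1, 63.7, 143.3, 107.3, 80.3, 60.2, 0.0 cfs.
The maximum is 143.3 cfs, occurring at the reading for t = 3 h.

Q_p = 143.3 cfs at t = 3 h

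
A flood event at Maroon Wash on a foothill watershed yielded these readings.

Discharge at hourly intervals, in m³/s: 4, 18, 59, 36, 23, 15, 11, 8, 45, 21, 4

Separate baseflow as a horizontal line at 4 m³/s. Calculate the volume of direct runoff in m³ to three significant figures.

V ≈ 7.20 × 10^5 m³

Direct-runoff ordinates (Q − Q_b): 0.0, 14.0, 55.0, 32.0, 19.0, 11.0, 7.0, 4.0, 41.0, 17.0, 0.0 m³/s.
ΣQ_DR = 200.0 m³/s.
With Δt = 1 h = 3600 s, V = ΣQ_DR · Δt = 200.0 × 3600 = 7.20 × 10^5 m³.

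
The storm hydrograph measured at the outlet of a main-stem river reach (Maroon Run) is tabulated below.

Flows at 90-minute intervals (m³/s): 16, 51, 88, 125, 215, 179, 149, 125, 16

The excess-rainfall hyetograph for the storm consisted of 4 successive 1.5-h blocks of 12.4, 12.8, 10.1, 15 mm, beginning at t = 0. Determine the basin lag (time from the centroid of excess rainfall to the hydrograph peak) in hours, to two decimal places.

Centroid of excess rainfall: t_c = Σ P_i·t̄_i / ΣP_i = 3.0760 h (block centres at 0.75, 2.25, 3.75, 5.25 h).
Hydrograph peak occurs at t = 6 h, so basin lag t_L = 6 − 3.0760 = 2.92 h.

t_L ≈ 2.92 h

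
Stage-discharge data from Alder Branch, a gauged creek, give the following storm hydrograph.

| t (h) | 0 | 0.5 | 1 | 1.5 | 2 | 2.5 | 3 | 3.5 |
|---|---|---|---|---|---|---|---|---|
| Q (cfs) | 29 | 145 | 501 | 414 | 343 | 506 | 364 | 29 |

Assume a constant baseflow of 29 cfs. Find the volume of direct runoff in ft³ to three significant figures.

V ≈ 3.78 × 10^6 ft³

Direct-runoff ordinates (Q − Q_b): 0.0, 116.0, 472.0, 385.0, 314.0, 477.0, 335.0, 0.0 cfs.
ΣQ_DR = 2099 cfs.
With Δt = 0.5 h = 1800 s, V = ΣQ_DR · Δt = 2099 × 1800 = 3.78 × 10^6 ft³.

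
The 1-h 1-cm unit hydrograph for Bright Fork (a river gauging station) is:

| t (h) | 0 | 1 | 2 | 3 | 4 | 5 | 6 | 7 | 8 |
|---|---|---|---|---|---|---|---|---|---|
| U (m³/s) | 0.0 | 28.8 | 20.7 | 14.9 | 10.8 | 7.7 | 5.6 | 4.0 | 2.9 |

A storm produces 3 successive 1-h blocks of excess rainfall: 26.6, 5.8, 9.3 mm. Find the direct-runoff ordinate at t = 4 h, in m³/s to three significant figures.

Q ≈ 56.6 m³/s

By discrete convolution, Q_j = Σ (P_i / 10 mm) · U_{j−i}.
At t = 4 h (j=4): Q = (26.6/10)·10.8 + (5.8/10)·14.9 + (9.3/10)·20.7 = 56.6 m³/s.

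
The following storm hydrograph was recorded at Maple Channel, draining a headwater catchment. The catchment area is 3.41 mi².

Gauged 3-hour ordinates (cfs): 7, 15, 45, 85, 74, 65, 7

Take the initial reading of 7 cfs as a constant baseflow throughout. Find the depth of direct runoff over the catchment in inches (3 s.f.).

d ≈ 0.339 in

Direct runoff: 0.0, 8.0, 38.0, 78.0, 67.0, 58.0, 0.0 cfs; ΣQ_DR = 249.0 cfs.
V = ΣQ_DR · Δt = 249.0 × 10800 s = 2.689 × 10^6 ft³.
Over A = 3.41 mi², depth = V / A = 0.339 in.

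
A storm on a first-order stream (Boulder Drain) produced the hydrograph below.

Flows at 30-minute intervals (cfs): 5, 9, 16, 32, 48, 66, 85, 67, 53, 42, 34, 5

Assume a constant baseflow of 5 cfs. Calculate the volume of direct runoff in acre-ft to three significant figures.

V ≈ 16.6 acre-ft

Direct-runoff ordinates (Q − Q_b): 0.0, 4.0, 11.0, 27.0, 43.0, 61.0, 80.0, 62.0, 48.0, 37.0, 29.0, 0.0 cfs.
ΣQ_DR = 402.0 cfs.
With Δt = 0.5 h = 1800 s, V = ΣQ_DR · Δt = 402.0 × 1800 = 7.24 × 10^5 ft³ = 16.6 acre-ft.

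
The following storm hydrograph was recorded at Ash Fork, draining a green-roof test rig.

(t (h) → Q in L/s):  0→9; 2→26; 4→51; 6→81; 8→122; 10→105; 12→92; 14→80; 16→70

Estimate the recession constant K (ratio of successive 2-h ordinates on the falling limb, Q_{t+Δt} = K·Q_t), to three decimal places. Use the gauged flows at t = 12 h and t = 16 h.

K ≈ 0.872

Using the recession-limb readings at t = 12 h and t = 16 h: Q falls from 92 to 70 L/s over 2 intervals.
K = (Q₂/Q₁)^(1/2) = (70/92)^(1/2) = 0.872.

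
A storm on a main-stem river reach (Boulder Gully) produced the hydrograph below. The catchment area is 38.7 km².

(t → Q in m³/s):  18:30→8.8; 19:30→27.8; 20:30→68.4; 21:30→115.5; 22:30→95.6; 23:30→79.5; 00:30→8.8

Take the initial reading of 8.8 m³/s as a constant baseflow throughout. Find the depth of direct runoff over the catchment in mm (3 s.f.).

Direct runoff: 0.0, 19.0, 59.6, 106.7, 86.8, 70.7, 0.0 m³/s; ΣQ_DR = 342.8 m³/s.
V = ΣQ_DR · Δt = 342.8 × 3600 s = 1.234 × 10^6 m³.
Over A = 38.7 km², depth = V / A = 31.9 mm.

d ≈ 31.9 mm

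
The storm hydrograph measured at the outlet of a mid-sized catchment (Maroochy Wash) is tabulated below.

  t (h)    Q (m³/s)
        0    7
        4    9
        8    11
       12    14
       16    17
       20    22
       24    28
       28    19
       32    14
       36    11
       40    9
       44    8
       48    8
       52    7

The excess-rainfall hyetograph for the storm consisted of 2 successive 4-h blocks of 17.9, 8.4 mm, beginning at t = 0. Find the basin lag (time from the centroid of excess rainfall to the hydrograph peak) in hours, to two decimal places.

Centroid of excess rainfall: t_c = Σ P_i·t̄_i / ΣP_i = 3.2776 h (block centres at 2, 6 h).
Hydrograph peak occurs at t = 24 h, so basin lag t_L = 24 − 3.2776 = 20.72 h.

t_L ≈ 20.72 h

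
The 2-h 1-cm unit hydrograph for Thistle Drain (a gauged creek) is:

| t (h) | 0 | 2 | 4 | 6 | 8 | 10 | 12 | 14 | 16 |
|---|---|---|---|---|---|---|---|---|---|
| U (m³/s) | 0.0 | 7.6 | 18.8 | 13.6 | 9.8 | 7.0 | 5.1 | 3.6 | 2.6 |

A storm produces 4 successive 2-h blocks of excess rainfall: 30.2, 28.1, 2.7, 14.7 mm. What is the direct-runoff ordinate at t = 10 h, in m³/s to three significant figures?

By discrete convolution, Q_j = Σ (P_i / 10 mm) · U_{j−i}.
At t = 10 h (j=5): Q = (30.2/10)·7.0 + (28.1/10)·9.8 + (2.7/10)·13.6 + (14.7/10)·18.8 = 80.0 m³/s.

Q ≈ 80.0 m³/s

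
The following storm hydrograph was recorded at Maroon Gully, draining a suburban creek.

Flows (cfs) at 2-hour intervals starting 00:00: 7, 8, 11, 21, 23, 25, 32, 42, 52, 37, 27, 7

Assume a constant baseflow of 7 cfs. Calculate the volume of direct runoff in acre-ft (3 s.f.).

V ≈ 34.4 acre-ft

Direct-runoff ordinates (Q − Q_b): 0.0, 1.0, 4.0, 14.0, 16.0, 18.0, 25.0, 35.0, 45.0, 30.0, 20.0, 0.0 cfs.
ΣQ_DR = 208.0 cfs.
With Δt = 2 h = 7200 s, V = ΣQ_DR · Δt = 208.0 × 7200 = 1.50 × 10^6 ft³ = 34.4 acre-ft.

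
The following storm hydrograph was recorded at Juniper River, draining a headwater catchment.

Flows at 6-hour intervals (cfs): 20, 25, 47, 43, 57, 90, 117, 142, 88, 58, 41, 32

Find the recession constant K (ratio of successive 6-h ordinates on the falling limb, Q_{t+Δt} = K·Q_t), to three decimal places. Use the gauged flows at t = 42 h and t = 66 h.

Using the recession-limb readings at t = 42 h and t = 66 h: Q falls from 142 to 32 cfs over 4 intervals.
K = (Q₂/Q₁)^(1/4) = (32/142)^(1/4) = 0.689.

K ≈ 0.689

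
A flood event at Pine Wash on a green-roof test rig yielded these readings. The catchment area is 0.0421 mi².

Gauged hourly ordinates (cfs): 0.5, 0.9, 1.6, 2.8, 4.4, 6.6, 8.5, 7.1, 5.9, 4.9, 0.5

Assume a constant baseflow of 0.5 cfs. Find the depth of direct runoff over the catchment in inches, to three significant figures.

Direct runoff: 0.0, 0.4, 1.1, 2.3, 3.9, 6.1, 8.0, 6.6, 5.4, 4.4, 0.0 cfs; ΣQ_DR = 38.20 cfs.
V = ΣQ_DR · Δt = 38.20 × 3600 s = 1.375 × 10^5 ft³.
Over A = 0.0421 mi², depth = V / A = 1.41 in.

d ≈ 1.41 in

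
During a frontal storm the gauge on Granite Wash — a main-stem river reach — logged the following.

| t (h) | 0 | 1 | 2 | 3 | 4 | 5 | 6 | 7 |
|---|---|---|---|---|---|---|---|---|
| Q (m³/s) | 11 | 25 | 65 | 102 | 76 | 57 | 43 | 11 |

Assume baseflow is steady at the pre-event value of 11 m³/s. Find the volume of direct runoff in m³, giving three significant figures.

Direct-runoff ordinates (Q − Q_b): 0.0, 14.0, 54.0, 91.0, 65.0, 46.0, 32.0, 0.0 m³/s.
ΣQ_DR = 302.0 m³/s.
With Δt = 1 h = 3600 s, V = ΣQ_DR · Δt = 302.0 × 3600 = 1.09 × 10^6 m³.

V ≈ 1.09 × 10^6 m³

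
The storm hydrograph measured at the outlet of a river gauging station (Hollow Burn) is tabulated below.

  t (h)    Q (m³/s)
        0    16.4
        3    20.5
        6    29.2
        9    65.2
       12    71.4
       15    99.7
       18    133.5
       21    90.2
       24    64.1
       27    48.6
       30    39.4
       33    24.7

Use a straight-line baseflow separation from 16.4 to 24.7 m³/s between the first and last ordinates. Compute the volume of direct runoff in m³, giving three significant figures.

Direct-runoff ordinates (Q − Q_b): 0.00, 3.35, 11.29, 46.54, 51.98, 79.53, 112.57, 68.52, 41.66, 25.41, 15.45, 0.00 m³/s.
ΣQ_DR = 456.3 m³/s.
With Δt = 3 h = 10800 s, V = ΣQ_DR · Δt = 456.3 × 10800 = 4.93 × 10^6 m³.

V ≈ 4.93 × 10^6 m³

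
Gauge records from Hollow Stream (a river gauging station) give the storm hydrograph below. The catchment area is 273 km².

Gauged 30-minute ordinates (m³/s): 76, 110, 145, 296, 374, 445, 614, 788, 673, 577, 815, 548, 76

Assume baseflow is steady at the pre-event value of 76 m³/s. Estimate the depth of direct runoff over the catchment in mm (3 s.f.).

Direct runoff: 0.0, 34.0, 69.0, 220.0, 298.0, 369.0, 538.0, 712.0, 597.0, 501.0, 739.0, 472.0, 0.0 m³/s; ΣQ_DR = 4549 m³/s.
V = ΣQ_DR · Δt = 4549 × 1800 s = 8.188 × 10^6 m³.
Over A = 273 km², depth = V / A = 30.0 mm.

d ≈ 30.0 mm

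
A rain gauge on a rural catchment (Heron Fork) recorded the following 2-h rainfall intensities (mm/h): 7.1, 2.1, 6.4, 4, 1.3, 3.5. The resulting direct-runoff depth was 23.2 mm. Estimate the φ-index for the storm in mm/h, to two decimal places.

φ ≈ 2.35 mm/h

Only the 4 blocks with intensity above φ contribute runoff: 7.1, 6.4, 4, 3.5 mm/h.
Σ(I−φ)·Δt = d  ⇒  (7.1+6.4+4+3.5 − 4φ)·2 = 23.2
φ = (21.00 − 23.2/2) / 4 = 2.35 mm/h.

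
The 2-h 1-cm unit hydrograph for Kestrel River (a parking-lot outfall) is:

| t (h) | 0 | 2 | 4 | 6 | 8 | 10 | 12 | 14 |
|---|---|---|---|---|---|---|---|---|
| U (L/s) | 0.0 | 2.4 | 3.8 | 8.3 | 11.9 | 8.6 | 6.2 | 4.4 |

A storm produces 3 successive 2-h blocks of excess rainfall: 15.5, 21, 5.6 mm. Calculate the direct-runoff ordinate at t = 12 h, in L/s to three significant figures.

Q ≈ 34.3 L/s

By discrete convolution, Q_j = Σ (P_i / 10 mm) · U_{j−i}.
At t = 12 h (j=6): Q = (15.5/10)·6.2 + (21/10)·8.6 + (5.6/10)·11.9 = 34.3 L/s.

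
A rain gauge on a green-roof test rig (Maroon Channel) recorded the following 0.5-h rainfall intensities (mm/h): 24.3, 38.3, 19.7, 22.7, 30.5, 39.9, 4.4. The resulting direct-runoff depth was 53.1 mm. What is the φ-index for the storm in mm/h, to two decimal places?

Only the 6 blocks with intensity above φ contribute runoff: 24.3, 38.3, 19.7, 22.7, 30.5, 39.9 mm/h.
Σ(I−φ)·Δt = d  ⇒  (24.3+38.3+19.7+22.7+30.5+39.9 − 6φ)·0.5 = 53.1
φ = (175.4 − 53.1/0.5) / 6 = 11.53 mm/h.

φ ≈ 11.53 mm/h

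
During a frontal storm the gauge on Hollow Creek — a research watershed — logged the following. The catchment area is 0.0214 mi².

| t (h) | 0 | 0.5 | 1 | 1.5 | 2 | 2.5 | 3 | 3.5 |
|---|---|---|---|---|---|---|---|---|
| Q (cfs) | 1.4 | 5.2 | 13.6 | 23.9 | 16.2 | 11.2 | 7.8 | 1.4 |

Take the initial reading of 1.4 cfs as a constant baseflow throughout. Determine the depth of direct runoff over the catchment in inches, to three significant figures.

d ≈ 2.52 in

Direct runoff: 0.0, 3.8, 12.2, 22.5, 14.8, 9.8, 6.4, 0.0 cfs; ΣQ_DR = 69.50 cfs.
V = ΣQ_DR · Δt = 69.50 × 1800 s = 1.251 × 10^5 ft³.
Over A = 0.0214 mi², depth = V / A = 2.52 in.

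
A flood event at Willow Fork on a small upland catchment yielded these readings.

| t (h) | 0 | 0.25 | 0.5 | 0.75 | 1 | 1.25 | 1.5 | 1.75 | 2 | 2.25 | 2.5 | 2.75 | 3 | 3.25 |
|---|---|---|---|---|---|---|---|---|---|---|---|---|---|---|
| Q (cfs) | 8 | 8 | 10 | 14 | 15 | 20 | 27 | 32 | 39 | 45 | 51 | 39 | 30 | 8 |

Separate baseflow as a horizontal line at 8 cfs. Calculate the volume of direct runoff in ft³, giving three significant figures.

Direct-runoff ordinates (Q − Q_b): 0.0, 0.0, 2.0, 6.0, 7.0, 12.0, 19.0, 24.0, 31.0, 37.0, 43.0, 31.0, 22.0, 0.0 cfs.
ΣQ_DR = 234.0 cfs.
With Δt = 0.25 h = 900 s, V = ΣQ_DR · Δt = 234.0 × 900 = 2.11 × 10^5 ft³.

V ≈ 2.11 × 10^5 ft³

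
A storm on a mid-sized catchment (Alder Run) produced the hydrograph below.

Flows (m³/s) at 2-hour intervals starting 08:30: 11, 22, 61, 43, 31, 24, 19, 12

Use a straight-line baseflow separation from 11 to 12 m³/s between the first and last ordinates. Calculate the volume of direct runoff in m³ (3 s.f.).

V ≈ 9.43 × 10^5 m³

Direct-runoff ordinates (Q − Q_b): 0.00, 10.86, 49.71, 31.57, 19.43, 12.29, 7.14, 0.00 m³/s.
ΣQ_DR = 131.0 m³/s.
With Δt = 2 h = 7200 s, V = ΣQ_DR · Δt = 131.0 × 7200 = 9.43 × 10^5 m³.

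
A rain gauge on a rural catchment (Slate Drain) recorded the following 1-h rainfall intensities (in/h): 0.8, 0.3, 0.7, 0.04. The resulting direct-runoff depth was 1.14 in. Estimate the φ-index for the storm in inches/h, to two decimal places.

Only the 3 blocks with intensity above φ contribute runoff: 0.8, 0.3, 0.7 in/h.
Σ(I−φ)·Δt = d  ⇒  (0.8+0.3+0.7 − 3φ)·1 = 1.14
φ = (1.800 − 1.14/1) / 3 = 0.22 in/h.

φ ≈ 0.22 in/h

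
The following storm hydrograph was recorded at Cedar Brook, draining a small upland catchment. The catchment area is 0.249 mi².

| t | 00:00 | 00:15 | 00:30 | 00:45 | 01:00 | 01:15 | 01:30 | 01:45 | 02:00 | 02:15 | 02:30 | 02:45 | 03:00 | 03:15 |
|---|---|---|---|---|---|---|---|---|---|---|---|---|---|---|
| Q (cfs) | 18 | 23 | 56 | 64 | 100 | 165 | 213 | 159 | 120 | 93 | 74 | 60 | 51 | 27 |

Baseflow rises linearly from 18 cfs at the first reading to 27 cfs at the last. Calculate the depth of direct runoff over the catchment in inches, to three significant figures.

Direct runoff: 0.00, 4.31, 36.62, 43.92, 79.23, 143.54, 190.85, 136.15, 96.46, 68.77, 49.08, 34.38, 24.69, 0.00 cfs; ΣQ_DR = 908.0 cfs.
V = ΣQ_DR · Δt = 908.0 × 900 s = 8.172 × 10^5 ft³.
Over A = 0.249 mi², depth = V / A = 1.41 in.

d ≈ 1.41 in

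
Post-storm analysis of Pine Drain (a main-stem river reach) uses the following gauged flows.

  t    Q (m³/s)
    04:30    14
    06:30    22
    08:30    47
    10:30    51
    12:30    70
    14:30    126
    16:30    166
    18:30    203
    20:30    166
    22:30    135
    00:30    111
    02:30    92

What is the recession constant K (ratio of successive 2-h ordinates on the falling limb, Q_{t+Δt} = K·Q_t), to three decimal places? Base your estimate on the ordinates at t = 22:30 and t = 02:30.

K ≈ 0.826

Using the recession-limb readings at t = 22:30 and t = 02:30: Q falls from 135 to 92 m³/s over 2 intervals.
K = (Q₂/Q₁)^(1/2) = (92/135)^(1/2) = 0.826.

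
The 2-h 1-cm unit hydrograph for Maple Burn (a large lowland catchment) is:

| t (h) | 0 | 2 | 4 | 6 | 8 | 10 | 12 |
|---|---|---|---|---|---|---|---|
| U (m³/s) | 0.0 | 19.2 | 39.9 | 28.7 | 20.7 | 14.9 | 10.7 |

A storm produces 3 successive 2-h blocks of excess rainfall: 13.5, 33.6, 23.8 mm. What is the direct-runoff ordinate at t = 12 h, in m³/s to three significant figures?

Q ≈ 114 m³/s

By discrete convolution, Q_j = Σ (P_i / 10 mm) · U_{j−i}.
At t = 12 h (j=6): Q = (13.5/10)·10.7 + (33.6/10)·14.9 + (23.8/10)·20.7 = 114 m³/s.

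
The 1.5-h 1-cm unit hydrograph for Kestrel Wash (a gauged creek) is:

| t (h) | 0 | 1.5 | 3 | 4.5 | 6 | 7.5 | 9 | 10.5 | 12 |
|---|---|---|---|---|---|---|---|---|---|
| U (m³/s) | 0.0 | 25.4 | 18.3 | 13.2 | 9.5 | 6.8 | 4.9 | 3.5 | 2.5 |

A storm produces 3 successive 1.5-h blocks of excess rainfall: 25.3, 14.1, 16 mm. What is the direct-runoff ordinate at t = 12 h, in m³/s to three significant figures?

By discrete convolution, Q_j = Σ (P_i / 10 mm) · U_{j−i}.
At t = 12 h (j=8): Q = (25.3/10)·2.5 + (14.1/10)·3.5 + (16/10)·4.9 = 19.1 m³/s.

Q ≈ 19.1 m³/s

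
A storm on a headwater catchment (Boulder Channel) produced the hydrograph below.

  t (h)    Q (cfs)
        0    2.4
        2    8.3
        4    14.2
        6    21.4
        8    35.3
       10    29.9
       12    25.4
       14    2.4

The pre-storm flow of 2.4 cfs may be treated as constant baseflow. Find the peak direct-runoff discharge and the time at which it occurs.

Subtracting baseflow gives direct-runoff ordinates: 0.0, 5.9, 11.8, 19.0, 32.9, 27.5, 23.0, 0.0 cfs.
The maximum is 32.9 cfs, occurring at the reading for t = 8 h.

Q_p = 32.9 cfs at t = 8 h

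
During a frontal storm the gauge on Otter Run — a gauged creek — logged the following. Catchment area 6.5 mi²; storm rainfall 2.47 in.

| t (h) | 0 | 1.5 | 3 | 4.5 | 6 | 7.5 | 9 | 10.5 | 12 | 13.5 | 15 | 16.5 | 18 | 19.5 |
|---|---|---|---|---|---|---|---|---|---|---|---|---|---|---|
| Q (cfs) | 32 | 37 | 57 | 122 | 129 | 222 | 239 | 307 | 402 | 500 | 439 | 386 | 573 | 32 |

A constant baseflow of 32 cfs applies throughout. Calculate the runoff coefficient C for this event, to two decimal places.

C ≈ 0.44

ΣQ_DR = 3029 cfs; V = ΣQ_DR·Δt = 1.636 × 10^7 ft³.
Runoff depth d = V / A = 1.083 in.
C = d / P = 1.083 / 2.47 = 0.44.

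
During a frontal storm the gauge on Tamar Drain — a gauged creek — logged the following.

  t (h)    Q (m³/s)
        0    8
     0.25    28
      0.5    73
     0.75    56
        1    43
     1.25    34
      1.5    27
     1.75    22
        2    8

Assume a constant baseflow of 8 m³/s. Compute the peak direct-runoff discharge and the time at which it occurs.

Subtracting baseflow gives direct-runoff ordinates: 0.0, 20.0, 65.0, 48.0, 35.0, 26.0, 19.0, 14.0, 0.0 m³/s.
The maximum is 65.0 m³/s, occurring at the reading for t = 0.5 h.

Q_p = 65.0 m³/s at t = 0.5 h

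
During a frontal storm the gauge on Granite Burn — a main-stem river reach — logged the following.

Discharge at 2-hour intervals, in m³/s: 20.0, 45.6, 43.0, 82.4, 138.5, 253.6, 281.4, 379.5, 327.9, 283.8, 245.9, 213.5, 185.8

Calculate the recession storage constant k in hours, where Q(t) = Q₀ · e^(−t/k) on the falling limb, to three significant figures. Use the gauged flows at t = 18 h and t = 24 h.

k ≈ 14.2 h

On the falling limb, Q drops from 283.8 to 185.8 m³/s between t = 18 h and t = 24 h (Δt = 6 h).
k = −Δt / ln(Q₂/Q₁) = −6 / ln(185.8/283.8) = 14.2 h.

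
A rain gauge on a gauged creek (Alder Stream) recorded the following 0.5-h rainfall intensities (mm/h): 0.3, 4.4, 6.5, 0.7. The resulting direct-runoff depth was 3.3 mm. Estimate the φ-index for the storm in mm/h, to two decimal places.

φ ≈ 2.15 mm/h

Only the 2 blocks with intensity above φ contribute runoff: 4.4, 6.5 mm/h.
Σ(I−φ)·Δt = d  ⇒  (4.4+6.5 − 2φ)·0.5 = 3.3
φ = (10.90 − 3.3/0.5) / 2 = 2.15 mm/h.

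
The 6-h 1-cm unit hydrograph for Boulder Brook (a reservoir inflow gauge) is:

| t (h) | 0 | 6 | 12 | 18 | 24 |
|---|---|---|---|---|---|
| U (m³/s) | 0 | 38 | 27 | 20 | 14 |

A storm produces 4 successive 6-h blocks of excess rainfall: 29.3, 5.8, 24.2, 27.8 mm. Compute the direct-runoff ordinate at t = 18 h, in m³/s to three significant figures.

By discrete convolution, Q_j = Σ (P_i / 10 mm) · U_{j−i}.
At t = 18 h (j=3): Q = (29.3/10)·20 + (5.8/10)·27 + (24.2/10)·38 + (27.8/10)·0 = 166 m³/s.

Q ≈ 166 m³/s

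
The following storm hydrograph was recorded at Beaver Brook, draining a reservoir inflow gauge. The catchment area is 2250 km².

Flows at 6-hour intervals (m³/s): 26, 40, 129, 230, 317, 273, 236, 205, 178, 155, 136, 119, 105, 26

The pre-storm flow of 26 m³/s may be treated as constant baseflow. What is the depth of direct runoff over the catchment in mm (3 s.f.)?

Direct runoff: 0.0, 14.0, 103.0, 204.0, 291.0, 247.0, 210.0, 179.0, 152.0, 129.0, 110.0, 93.0, 79.0, 0.0 m³/s; ΣQ_DR = 1811 m³/s.
V = ΣQ_DR · Δt = 1811 × 21600 s = 3.912 × 10^7 m³.
Over A = 2250 km², depth = V / A = 17.4 mm.

d ≈ 17.4 mm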